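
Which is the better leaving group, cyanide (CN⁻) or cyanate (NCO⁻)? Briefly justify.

cyanate (NCO⁻) is the better leaving group.
pKₐ(HOCN) ≈ 3.5 versus pKₐ(HCN) ≈ 9.2: cyanate (NCO⁻) is the much weaker base.
Resonance between N and O.

cyanate (NCO⁻)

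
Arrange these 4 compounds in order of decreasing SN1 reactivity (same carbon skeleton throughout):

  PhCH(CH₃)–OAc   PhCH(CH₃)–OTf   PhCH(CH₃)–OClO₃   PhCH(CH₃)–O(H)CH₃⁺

PhCH(CH₃)–OTf > PhCH(CH₃)–OClO₃ > PhCH(CH₃)–O(H)CH₃⁺ > PhCH(CH₃)–OAc

Identical carbon frameworks mean the comparison reduces to leaving-group quality.
Rank by basicity of the departing species: weakest base leaves most easily.
PhCH(CH₃)–OTf loses OTf⁻: pKₐ(CF₃SO₃H (triflic acid)) ≈ -14
PhCH(CH₃)–OClO₃ loses ClO₄⁻: pKₐ(HClO₄) ≈ -10
PhCH(CH₃)–O(H)CH₃⁺ loses R'OH: pKₐ(R'OH₂⁺) ≈ -2.4
PhCH(CH₃)–OAc loses AcO⁻: pKₐ(CH₃COOH) ≈ 4.8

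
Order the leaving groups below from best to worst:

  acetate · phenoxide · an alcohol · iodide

A good leaving group is a weak base: the lower the pKₐ of its conjugate acid, the more readily it departs.
iodide: pKₐ(HI) ≈ -10
an alcohol: pKₐ(R'OH₂⁺) ≈ -2.4
acetate: pKₐ(CH₃COOH) ≈ 4.8 — resonance-stabilised but still a weak base
phenoxide: pKₐ(C₆H₅OH (phenol)) ≈ 10 — resonance into the ring helps, but still a poor LG

iodide > an alcohol > acetate > phenoxide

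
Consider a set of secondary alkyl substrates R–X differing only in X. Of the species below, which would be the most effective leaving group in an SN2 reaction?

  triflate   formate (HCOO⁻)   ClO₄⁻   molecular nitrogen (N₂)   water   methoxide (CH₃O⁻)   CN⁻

molecular nitrogen (N₂)

The more stable X⁻ (or X) is on its own — i.e. the weaker a base it is — the better a leaving group it makes.
molecular nitrogen (N₂): no meaningful conjugate acid; N₂ departs as an exceptionally stable neutral molecule
triflate: pKₐ(CF₃SO₃H (triflic acid)) ≈ -14
ClO₄⁻: pKₐ(HClO₄) ≈ -10
water: pKₐ(H₃O⁺) ≈ -1.7
formate (HCOO⁻): pKₐ(HCOOH) ≈ 3.8
CN⁻: pKₐ(HCN) ≈ 9.2
methoxide (CH₃O⁻): pKₐ(CH₃OH) ≈ 15.5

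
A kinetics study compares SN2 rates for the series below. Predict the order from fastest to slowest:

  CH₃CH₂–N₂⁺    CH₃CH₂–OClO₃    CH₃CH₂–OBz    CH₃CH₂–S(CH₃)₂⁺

With the same alkyl group throughout, only the leaving group differentiates the rates.
Rank by basicity of the departing species: weakest base leaves most easily.
CH₃CH₂–N₂⁺ loses N₂: no meaningful conjugate acid; N₂ departs as an exceptionally stable neutral molecule
CH₃CH₂–OClO₃ loses ClO₄⁻: pKₐ(HClO₄) ≈ -10
CH₃CH₂–S(CH₃)₂⁺ loses SR'₂: pKₐ(R'₂SH⁺) ≈ -7
CH₃CH₂–OBz loses PhCOO⁻: pKₐ(C₆H₅COOH) ≈ 4.2

CH₃CH₂–N₂⁺ > CH₃CH₂–OClO₃ > CH₃CH₂–S(CH₃)₂⁺ > CH₃CH₂–OBz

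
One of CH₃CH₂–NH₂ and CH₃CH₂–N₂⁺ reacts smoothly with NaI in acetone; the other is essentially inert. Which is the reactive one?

From CH₃CH₂–NH₂ the departing group would be NH₂⁻ (pKₐ(NH₃) ≈ 38). Extremely strong base; never a leaving group.
From CH₃CH₂–N₂⁺ the leaving group is N₂ (no meaningful conjugate acid; N₂ departs as an exceptionally stable neutral molecule).
(In practice CH₃CH₂–N₂⁺ is made from CH₃CH₂–NH₂ by diazotisation (NaNO₂ / HCl, 0 °C), generating a diazonium salt that expels N₂.)

CH₃CH₂–N₂⁺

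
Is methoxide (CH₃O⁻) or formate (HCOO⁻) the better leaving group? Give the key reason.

formate (HCOO⁻) is the better leaving group.
pKₐ(HCOOH) ≈ 3.8 versus pKₐ(CH₃OH) ≈ 15.5: formate (HCOO⁻) is the much weaker base.
Resonance-stabilised carboxylate.

formate (HCOO⁻)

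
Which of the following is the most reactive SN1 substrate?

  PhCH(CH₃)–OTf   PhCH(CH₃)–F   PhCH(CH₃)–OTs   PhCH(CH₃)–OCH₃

PhCH(CH₃)–OTf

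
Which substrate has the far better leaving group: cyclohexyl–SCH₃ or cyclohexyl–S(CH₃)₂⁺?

From cyclohexyl–SCH₃ the departing group would be RS⁻ (pKₐ(RSH (a thiol)) ≈ 10.5). Moderately basic; rarely leaves without activation.
From cyclohexyl–S(CH₃)₂⁺ the leaving group is SR'₂ (pKₐ(R'₂SH⁺) ≈ -7). Neutral; leaves from a sulfonium salt (R–SR'₂⁺).
(In practice cyclohexyl–S(CH₃)₂⁺ is made from cyclohexyl–SCH₃ by S-methylation with CH₃I, allowing neutral dimethyl sulfide, rather than methanethiolate, to depart.)

cyclohexyl–S(CH₃)₂⁺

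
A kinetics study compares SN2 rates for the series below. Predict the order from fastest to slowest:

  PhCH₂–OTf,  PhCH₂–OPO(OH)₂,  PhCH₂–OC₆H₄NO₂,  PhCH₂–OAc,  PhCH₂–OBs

PhCH₂–OTf > PhCH₂–OBs > PhCH₂–OPO(OH)₂ > PhCH₂–OAc > PhCH₂–OC₆H₄NO₂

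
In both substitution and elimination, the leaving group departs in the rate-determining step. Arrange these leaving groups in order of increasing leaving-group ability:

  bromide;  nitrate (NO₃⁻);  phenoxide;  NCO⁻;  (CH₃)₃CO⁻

(CH₃)₃CO⁻ < phenoxide < NCO⁻ < nitrate (NO₃⁻) < bromide

A good leaving group is a weak base: the lower the pKₐ of its conjugate acid, the more readily it departs.
bromide: pKₐ(HBr) ≈ -9 — weak base; good leaving group
nitrate (NO₃⁻): pKₐ(HNO₃) ≈ -1.3
NCO⁻: pKₐ(HOCN) ≈ 3.5 — resonance between N and O
phenoxide: pKₐ(C₆H₅OH (phenol)) ≈ 10 — resonance into the ring helps, but still a poor LG
(CH₃)₃CO⁻: pKₐ(t-BuOH) ≈ 18 — bulky, strongly basic alkoxide
The question asks for worst first, so the sequence is read in increasing leaving-group ability.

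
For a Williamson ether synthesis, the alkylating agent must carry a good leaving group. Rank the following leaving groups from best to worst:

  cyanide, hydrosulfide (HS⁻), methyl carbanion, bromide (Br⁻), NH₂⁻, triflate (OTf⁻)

triflate (OTf⁻): pKₐ(CF₃SO₃H (triflic acid)) ≈ -14 — charge spread over three oxygens and a CF₃ group; the premier leaving group in synthesis
bromide (Br⁻): pKₐ(HBr) ≈ -9 — weak base; good leaving group
hydrosulfide (HS⁻): pKₐ(H₂S) ≈ 7 — larger and more polarisable than the oxygen analogue
cyanide: pKₐ(HCN) ≈ 9.2
NH₂⁻: pKₐ(NH₃) ≈ 38 — extremely strong base; never a leaving group
methyl carbanion: pKₐ(CH₄) ≈ 48 — unstabilised carbanion; the worst conceivable leaving group

triflate (OTf⁻) > bromide (Br⁻) > hydrosulfide (HS⁻) > cyanide > NH₂⁻ > methyl carbanion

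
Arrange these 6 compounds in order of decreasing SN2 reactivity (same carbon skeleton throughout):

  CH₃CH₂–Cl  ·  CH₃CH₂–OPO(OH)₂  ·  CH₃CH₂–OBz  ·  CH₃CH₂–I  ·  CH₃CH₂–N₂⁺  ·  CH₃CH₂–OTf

With the same alkyl group throughout, only the leaving group differentiates the rates.
The more stable X⁻ (or X) is on its own — i.e. the weaker a base it is — the better a leaving group it makes.
CH₃CH₂–N₂⁺ loses N₂: no meaningful conjugate acid; N₂ departs as an exceptionally stable neutral molecule
CH₃CH₂–OTf loses OTf⁻: pKₐ(CF₃SO₃H (triflic acid)) ≈ -14
CH₃CH₂–I loses I⁻: pKₐ(HI) ≈ -10
CH₃CH₂–Cl loses Cl⁻: pKₐ(HCl) ≈ -7
CH₃CH₂–OPO(OH)₂ loses H₂PO₄⁻: pKₐ(H₃PO₄) ≈ 2.1
CH₃CH₂–OBz loses PhCOO⁻: pKₐ(C₆H₅COOH) ≈ 4.2

CH₃CH₂–N₂⁺ > CH₃CH₂–OTf > CH₃CH₂–I > CH₃CH₂–Cl > CH₃CH₂–OPO(OH)₂ > CH₃CH₂–OBz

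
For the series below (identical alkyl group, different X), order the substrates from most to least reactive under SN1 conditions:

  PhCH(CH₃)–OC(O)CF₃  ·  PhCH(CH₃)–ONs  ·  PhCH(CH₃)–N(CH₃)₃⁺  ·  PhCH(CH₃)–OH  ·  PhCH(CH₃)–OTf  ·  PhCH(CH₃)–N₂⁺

PhCH(CH₃)–N₂⁺ > PhCH(CH₃)–OTf > PhCH(CH₃)–ONs > PhCH(CH₃)–OC(O)CF₃ > PhCH(CH₃)–N(CH₃)₃⁺ > PhCH(CH₃)–OH

Identical carbon frameworks mean the comparison reduces to leaving-group quality.
The more stable X⁻ (or X) is on its own — i.e. the weaker a base it is — the better a leaving group it makes.
PhCH(CH₃)–N₂⁺ loses N₂: no meaningful conjugate acid; N₂ departs as an exceptionally stable neutral molecule
PhCH(CH₃)–OTf loses OTf⁻: pKₐ(CF₃SO₃H (triflic acid)) ≈ -14
PhCH(CH₃)–ONs loses ONs⁻: pKₐ(p-O₂NC₆H₄SO₃H) ≈ -3.5
PhCH(CH₃)–OC(O)CF₃ loses CF₃COO⁻: pKₐ(CF₃COOH) ≈ 0.2
PhCH(CH₃)–N(CH₃)₃⁺ loses NR'₃: pKₐ(R'₃NH⁺) ≈ 10.7
PhCH(CH₃)–OH loses OH⁻: pKₐ(H₂O) ≈ 15.7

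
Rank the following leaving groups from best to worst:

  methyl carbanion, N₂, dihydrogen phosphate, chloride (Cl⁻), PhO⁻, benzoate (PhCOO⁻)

Rank by basicity of the departing species: weakest base leaves most easily.
N₂: no meaningful conjugate acid; N₂ departs as an exceptionally stable neutral molecule
chloride (Cl⁻): pKₐ(HCl) ≈ -7
dihydrogen phosphate: pKₐ(H₃PO₄) ≈ 2.1
benzoate (PhCOO⁻): pKₐ(C₆H₅COOH) ≈ 4.2
PhO⁻: pKₐ(C₆H₅OH (phenol)) ≈ 10
methyl carbanion: pKₐ(CH₄) ≈ 48

N₂ > chloride (Cl⁻) > dihydrogen phosphate > benzoate (PhCOO⁻) > PhO⁻ > methyl carbanion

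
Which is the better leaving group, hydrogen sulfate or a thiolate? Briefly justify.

hydrogen sulfate is the better leaving group.
pKₐ(H₂SO₄) ≈ -3 versus pKₐ(RSH (a thiol)) ≈ 10.5: hydrogen sulfate is the much weaker base.
Conjugate base of a strong mineral acid.

hydrogen sulfate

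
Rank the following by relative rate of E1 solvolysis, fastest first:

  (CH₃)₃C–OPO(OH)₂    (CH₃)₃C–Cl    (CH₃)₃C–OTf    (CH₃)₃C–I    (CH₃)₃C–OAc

(CH₃)₃C–OTf > (CH₃)₃C–I > (CH₃)₃C–Cl > (CH₃)₃C–OPO(OH)₂ > (CH₃)₃C–OAc

With the same alkyl group throughout, only the leaving group differentiates the rates.
A good leaving group is a weak base: the lower the pKₐ of its conjugate acid, the more readily it departs.
(CH₃)₃C–OTf loses OTf⁻: pKₐ(CF₃SO₃H (triflic acid)) ≈ -14
(CH₃)₃C–I loses I⁻: pKₐ(HI) ≈ -10
(CH₃)₃C–Cl loses Cl⁻: pKₐ(HCl) ≈ -7
(CH₃)₃C–OPO(OH)₂ loses H₂PO₄⁻: pKₐ(H₃PO₄) ≈ 2.1
(CH₃)₃C–OAc loses AcO⁻: pKₐ(CH₃COOH) ≈ 4.8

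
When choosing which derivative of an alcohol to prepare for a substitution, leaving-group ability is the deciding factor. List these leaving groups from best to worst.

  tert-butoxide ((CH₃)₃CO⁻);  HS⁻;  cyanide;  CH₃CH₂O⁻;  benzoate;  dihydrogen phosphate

Leaving-group ability tracks the stability of the departed species; conjugate-acid pKₐ is the usual yardstick (lower pKₐ → better LG).
dihydrogen phosphate: pKₐ(H₃PO₄) ≈ 2.1 — moderate base; biological leaving group after further activation
benzoate: pKₐ(C₆H₅COOH) ≈ 4.2
HS⁻: pKₐ(H₂S) ≈ 7 — larger and more polarisable than the oxygen analogue
cyanide: pKₐ(HCN) ≈ 9.2
CH₃CH₂O⁻: pKₐ(CH₃CH₂OH) ≈ 16 — strong base; alkoxides do not leave unassisted
tert-butoxide ((CH₃)₃CO⁻): pKₐ(t-BuOH) ≈ 18 — bulky, strongly basic alkoxide

dihydrogen phosphate > benzoate > HS⁻ > cyanide > CH₃CH₂O⁻ > tert-butoxide ((CH₃)₃CO⁻)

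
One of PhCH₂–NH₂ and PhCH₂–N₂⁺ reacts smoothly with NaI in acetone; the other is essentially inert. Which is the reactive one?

PhCH₂–N₂⁺

From PhCH₂–NH₂ the departing group would be NH₂⁻ (pKₐ(NH₃) ≈ 38). Extremely strong base; never a leaving group.
From PhCH₂–N₂⁺ the leaving group is N₂ (no meaningful conjugate acid; N₂ departs as an exceptionally stable neutral molecule).
(In practice PhCH₂–N₂⁺ is made from PhCH₂–NH₂ by diazotisation (NaNO₂ / HCl, 0 °C), generating a diazonium salt that expels N₂.)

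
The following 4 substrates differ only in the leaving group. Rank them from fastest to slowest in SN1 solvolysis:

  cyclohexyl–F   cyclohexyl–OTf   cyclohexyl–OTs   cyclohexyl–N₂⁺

cyclohexyl–N₂⁺ > cyclohexyl–OTf > cyclohexyl–OTs > cyclohexyl–F

The skeletons are identical, so relative rate is governed entirely by leaving-group ability.
Rank by basicity of the departing species: weakest base leaves most easily.
cyclohexyl–N₂⁺ loses N₂: no meaningful conjugate acid; N₂ departs as an exceptionally stable neutral molecule
cyclohexyl–OTf loses OTf⁻: pKₐ(CF₃SO₃H (triflic acid)) ≈ -14
cyclohexyl–OTs loses OTs⁻: pKₐ(p-CH₃C₆H₄SO₃H (TsOH)) ≈ -2.8
cyclohexyl–F loses F⁻: pKₐ(HF) ≈ 3.2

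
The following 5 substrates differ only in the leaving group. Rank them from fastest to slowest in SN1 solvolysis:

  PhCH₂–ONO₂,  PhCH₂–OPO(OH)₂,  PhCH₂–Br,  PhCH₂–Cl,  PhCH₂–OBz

The skeletons are identical, so relative rate is governed entirely by leaving-group ability.
Leaving-group ability tracks the stability of the departed species; conjugate-acid pKₐ is the usual yardstick (lower pKₐ → better LG).
PhCH₂–Br loses Br⁻: pKₐ(HBr) ≈ -9
PhCH₂–Cl loses Cl⁻: pKₐ(HCl) ≈ -7
PhCH₂–ONO₂ loses NO₃⁻: pKₐ(HNO₃) ≈ -1.3
PhCH₂–OPO(OH)₂ loses H₂PO₄⁻: pKₐ(H₃PO₄) ≈ 2.1
PhCH₂–OBz loses PhCOO⁻: pKₐ(C₆H₅COOH) ≈ 4.2

PhCH₂–Br > PhCH₂–Cl > PhCH₂–ONO₂ > PhCH₂–OPO(OH)₂ > PhCH₂–OBz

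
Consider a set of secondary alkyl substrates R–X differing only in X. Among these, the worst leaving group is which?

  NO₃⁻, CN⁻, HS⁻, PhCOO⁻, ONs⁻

CN⁻

ONs⁻: pKₐ(p-O₂NC₆H₄SO₃H) ≈ -3.5
NO₃⁻: pKₐ(HNO₃) ≈ -1.3
PhCOO⁻: pKₐ(C₆H₅COOH) ≈ 4.2
HS⁻: pKₐ(H₂S) ≈ 7
CN⁻: pKₐ(HCN) ≈ 9.2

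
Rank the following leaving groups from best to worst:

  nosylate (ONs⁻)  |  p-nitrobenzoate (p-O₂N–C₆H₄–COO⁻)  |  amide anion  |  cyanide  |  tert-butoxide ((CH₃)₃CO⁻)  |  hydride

nosylate (ONs⁻) > p-nitrobenzoate (p-O₂N–C₆H₄–COO⁻) > cyanide > tert-butoxide ((CH₃)₃CO⁻) > hydride > amide anion

A good leaving group is a weak base: the lower the pKₐ of its conjugate acid, the more readily it departs.
nosylate (ONs⁻): pKₐ(p-O₂NC₆H₄SO₃H) ≈ -3.5
p-nitrobenzoate (p-O₂N–C₆H₄–COO⁻): pKₐ(p-nitrobenzoic acid) ≈ 3.4
cyanide: pKₐ(HCN) ≈ 9.2
tert-butoxide ((CH₃)₃CO⁻): pKₐ(t-BuOH) ≈ 18
hydride: pKₐ(H₂) ≈ 36
amide anion: pKₐ(NH₃) ≈ 38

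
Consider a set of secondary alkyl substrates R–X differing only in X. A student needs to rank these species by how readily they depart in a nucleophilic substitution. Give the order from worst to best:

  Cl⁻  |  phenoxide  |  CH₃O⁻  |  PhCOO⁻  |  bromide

Leaving-group ability tracks the stability of the departed species; conjugate-acid pKₐ is the usual yardstick (lower pKₐ → better LG).
bromide: pKₐ(HBr) ≈ -9 — weak base; good leaving group
Cl⁻: pKₐ(HCl) ≈ -7
PhCOO⁻: pKₐ(C₆H₅COOH) ≈ 4.2
phenoxide: pKₐ(C₆H₅OH (phenol)) ≈ 10 — resonance into the ring helps, but still a poor LG
CH₃O⁻: pKₐ(CH₃OH) ≈ 15.5 — strong base; alkoxides do not leave unassisted
Reversing gives the worst-to-best order requested.

CH₃O⁻ < phenoxide < PhCOO⁻ < Cl⁻ < bromide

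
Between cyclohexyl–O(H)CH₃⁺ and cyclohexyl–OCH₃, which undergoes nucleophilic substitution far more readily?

From cyclohexyl–OCH₃ the departing group would be CH₃O⁻ (pKₐ(CH₃OH) ≈ 15.5). Strong base; alkoxides do not leave unassisted.
From cyclohexyl–O(H)CH₃⁺ the leaving group is R'OH (pKₐ(R'OH₂⁺) ≈ -2.4). Neutral; leaves from a protonated ether (an oxonium ion, R–O(H)R'⁺).
(In practice cyclohexyl–O(H)CH₃⁺ is made from cyclohexyl–OCH₃ by protonation with concentrated HI, allowing neutral methanol, rather than methoxide, to depart.)

cyclohexyl–O(H)CH₃⁺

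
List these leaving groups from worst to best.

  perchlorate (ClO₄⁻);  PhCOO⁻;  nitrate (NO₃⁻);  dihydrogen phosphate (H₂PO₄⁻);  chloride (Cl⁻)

PhCOO⁻ < dihydrogen phosphate (H₂PO₄⁻) < nitrate (NO₃⁻) < chloride (Cl⁻) < perchlorate (ClO₄⁻)

perchlorate (ClO₄⁻): pKₐ(HClO₄) ≈ -10
chloride (Cl⁻): pKₐ(HCl) ≈ -7
nitrate (NO₃⁻): pKₐ(HNO₃) ≈ -1.3 — resonance-delocalised over three oxygens
dihydrogen phosphate (H₂PO₄⁻): pKₐ(H₃PO₄) ≈ 2.1
PhCOO⁻: pKₐ(C₆H₅COOH) ≈ 4.2 — aryl carboxylate
The question asks for worst first, so the sequence is read in increasing leaving-group ability.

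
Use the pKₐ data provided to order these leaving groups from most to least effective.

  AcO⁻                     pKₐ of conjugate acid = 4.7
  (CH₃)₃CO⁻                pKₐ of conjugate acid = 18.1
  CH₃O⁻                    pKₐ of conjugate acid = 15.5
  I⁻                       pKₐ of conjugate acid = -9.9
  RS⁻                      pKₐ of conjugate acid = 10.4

I⁻ > AcO⁻ > RS⁻ > CH₃O⁻ > (CH₃)₃CO⁻

Lower conjugate-acid pKₐ ⇒ weaker base ⇒ better leaving group.
Sorting by the given values: I⁻ (-9.9), AcO⁻ (4.7), RS⁻ (10.4), CH₃O⁻ (15.5), (CH₃)₃CO⁻ (18.1).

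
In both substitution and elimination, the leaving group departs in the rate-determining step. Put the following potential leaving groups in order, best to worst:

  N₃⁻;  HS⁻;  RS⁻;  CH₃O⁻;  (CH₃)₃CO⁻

N₃⁻ > HS⁻ > RS⁻ > CH₃O⁻ > (CH₃)₃CO⁻

The more stable X⁻ (or X) is on its own — i.e. the weaker a base it is — the better a leaving group it makes.
N₃⁻: pKₐ(HN₃) ≈ 4.7
HS⁻: pKₐ(H₂S) ≈ 7 — larger and more polarisable than the oxygen analogue
RS⁻: pKₐ(RSH (a thiol)) ≈ 10.5 — moderately basic; rarely leaves without activation
CH₃O⁻: pKₐ(CH₃OH) ≈ 15.5 — strong base; alkoxides do not leave unassisted
(CH₃)₃CO⁻: pKₐ(t-BuOH) ≈ 18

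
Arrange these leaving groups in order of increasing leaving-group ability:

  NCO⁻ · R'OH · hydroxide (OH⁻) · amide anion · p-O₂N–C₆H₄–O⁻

amide anion < hydroxide (OH⁻) < p-O₂N–C₆H₄–O⁻ < NCO⁻ < R'OH

Rank by basicity of the departing species: weakest base leaves most easily.
R'OH: pKₐ(R'OH₂⁺) ≈ -2.4 — neutral; leaves from a protonated ether (an oxonium ion, R–O(H)R'⁺)
NCO⁻: pKₐ(HOCN) ≈ 3.5 — resonance between N and O
p-O₂N–C₆H₄–O⁻: pKₐ(p-nitrophenol) ≈ 7.2
hydroxide (OH⁻): pKₐ(H₂O) ≈ 15.7 — strong base; essentially never leaves without prior activation
amide anion: pKₐ(NH₃) ≈ 38
Reversing gives the worst-to-best order requested.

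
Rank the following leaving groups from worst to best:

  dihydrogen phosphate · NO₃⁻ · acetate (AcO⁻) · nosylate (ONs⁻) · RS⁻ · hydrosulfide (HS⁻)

RS⁻ < hydrosulfide (HS⁻) < acetate (AcO⁻) < dihydrogen phosphate < NO₃⁻ < nosylate (ONs⁻)

nosylate (ONs⁻): pKₐ(p-O₂NC₆H₄SO₃H) ≈ -3.5 — p-nitro group further stabilises the sulfonate
NO₃⁻: pKₐ(HNO₃) ≈ -1.3 — resonance-delocalised over three oxygens
dihydrogen phosphate: pKₐ(H₃PO₄) ≈ 2.1
acetate (AcO⁻): pKₐ(CH₃COOH) ≈ 4.8
hydrosulfide (HS⁻): pKₐ(H₂S) ≈ 7
RS⁻: pKₐ(RSH (a thiol)) ≈ 10.5 — moderately basic; rarely leaves without activation
Listed from poorest to best leaving group as asked.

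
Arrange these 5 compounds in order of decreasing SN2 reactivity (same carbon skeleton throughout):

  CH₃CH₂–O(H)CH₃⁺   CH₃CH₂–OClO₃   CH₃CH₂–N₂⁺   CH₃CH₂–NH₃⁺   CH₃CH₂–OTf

Same R in every case — rank the leaving groups.
Leaving-group ability tracks the stability of the departed species; conjugate-acid pKₐ is the usual yardstick (lower pKₐ → better LG).
CH₃CH₂–N₂⁺ loses N₂: no meaningful conjugate acid; N₂ departs as an exceptionally stable neutral molecule
CH₃CH₂–OTf loses OTf⁻: pKₐ(CF₃SO₃H (triflic acid)) ≈ -14
CH₃CH₂–OClO₃ loses ClO₄⁻: pKₐ(HClO₄) ≈ -10
CH₃CH₂–O(H)CH₃⁺ loses R'OH: pKₐ(R'OH₂⁺) ≈ -2.4
CH₃CH₂–NH₃⁺ loses NH₃: pKₐ(NH₄⁺) ≈ 9.2

CH₃CH₂–N₂⁺ > CH₃CH₂–OTf > CH₃CH₂–OClO₃ > CH₃CH₂–O(H)CH₃⁺ > CH₃CH₂–NH₃⁺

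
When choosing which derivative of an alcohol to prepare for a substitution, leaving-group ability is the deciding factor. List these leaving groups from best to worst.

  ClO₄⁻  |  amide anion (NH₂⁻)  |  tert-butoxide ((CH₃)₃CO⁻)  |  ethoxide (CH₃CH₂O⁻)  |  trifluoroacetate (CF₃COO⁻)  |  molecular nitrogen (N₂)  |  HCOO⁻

molecular nitrogen (N₂) > ClO₄⁻ > trifluoroacetate (CF₃COO⁻) > HCOO⁻ > ethoxide (CH₃CH₂O⁻) > tert-butoxide ((CH₃)₃CO⁻) > amide anion (NH₂⁻)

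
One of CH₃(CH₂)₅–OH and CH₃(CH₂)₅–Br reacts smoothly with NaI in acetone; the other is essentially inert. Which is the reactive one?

From CH₃(CH₂)₅–OH the departing group would be OH⁻ (pKₐ(H₂O) ≈ 15.7). Strong base; essentially never leaves without prior activation.
From CH₃(CH₂)₅–Br the leaving group is Br⁻ (pKₐ(HBr) ≈ -9). Weak base; good leaving group.
(In practice CH₃(CH₂)₅–Br is made from CH₃(CH₂)₅–OH by treatment with PBr₃, replacing the hydroxyl with bromide.)

CH₃(CH₂)₅–Br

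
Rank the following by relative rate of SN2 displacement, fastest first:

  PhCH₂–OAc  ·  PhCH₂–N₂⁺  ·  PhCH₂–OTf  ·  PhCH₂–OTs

PhCH₂–N₂⁺ > PhCH₂–OTf > PhCH₂–OTs > PhCH₂–OAc

With the same alkyl group throughout, only the leaving group differentiates the rates.
Rank by basicity of the departing species: weakest base leaves most easily.
PhCH₂–N₂⁺ loses N₂: no meaningful conjugate acid; N₂ departs as an exceptionally stable neutral molecule
PhCH₂–OTf loses OTf⁻: pKₐ(CF₃SO₃H (triflic acid)) ≈ -14
PhCH₂–OTs loses OTs⁻: pKₐ(p-CH₃C₆H₄SO₃H (TsOH)) ≈ -2.8
PhCH₂–OAc loses AcO⁻: pKₐ(CH₃COOH) ≈ 4.8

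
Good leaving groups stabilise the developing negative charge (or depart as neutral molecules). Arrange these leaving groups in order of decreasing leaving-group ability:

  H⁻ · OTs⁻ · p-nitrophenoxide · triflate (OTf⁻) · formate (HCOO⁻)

triflate (OTf⁻) > OTs⁻ > formate (HCOO⁻) > p-nitrophenoxide > H⁻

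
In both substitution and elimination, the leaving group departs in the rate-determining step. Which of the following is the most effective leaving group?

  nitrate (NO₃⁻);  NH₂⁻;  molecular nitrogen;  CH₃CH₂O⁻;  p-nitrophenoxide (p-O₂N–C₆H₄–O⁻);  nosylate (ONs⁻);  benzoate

molecular nitrogen

molecular nitrogen: no meaningful conjugate acid; N₂ departs as an exceptionally stable neutral molecule
nosylate (ONs⁻): pKₐ(p-O₂NC₆H₄SO₃H) ≈ -3.5
nitrate (NO₃⁻): pKₐ(HNO₃) ≈ -1.3
benzoate: pKₐ(C₆H₅COOH) ≈ 4.2
p-nitrophenoxide (p-O₂N–C₆H₄–O⁻): pKₐ(p-nitrophenol) ≈ 7.2
CH₃CH₂O⁻: pKₐ(CH₃CH₂OH) ≈ 16
NH₂⁻: pKₐ(NH₃) ≈ 38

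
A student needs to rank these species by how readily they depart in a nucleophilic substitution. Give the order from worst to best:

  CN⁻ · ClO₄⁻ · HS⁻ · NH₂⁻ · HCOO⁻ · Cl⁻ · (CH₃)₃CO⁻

Rank by basicity of the departing species: weakest base leaves most easily.
ClO₄⁻: pKₐ(HClO₄) ≈ -10 — extremely weak base; rarely used for safety reasons
Cl⁻: pKₐ(HCl) ≈ -7 — moderately weak base
HCOO⁻: pKₐ(HCOOH) ≈ 3.8 — resonance-stabilised carboxylate
HS⁻: pKₐ(H₂S) ≈ 7 — larger and more polarisable than the oxygen analogue
CN⁻: pKₐ(HCN) ≈ 9.2 — sp carbon stabilises the charge somewhat, but still a poor LG
(CH₃)₃CO⁻: pKₐ(t-BuOH) ≈ 18
NH₂⁻: pKₐ(NH₃) ≈ 38 — extremely strong base; never a leaving group
Listed from poorest to best leaving group as asked.

NH₂⁻ < (CH₃)₃CO⁻ < CN⁻ < HS⁻ < HCOO⁻ < Cl⁻ < ClO₄⁻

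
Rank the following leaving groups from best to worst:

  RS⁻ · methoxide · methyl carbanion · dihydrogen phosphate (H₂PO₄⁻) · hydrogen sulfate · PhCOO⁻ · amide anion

hydrogen sulfate > dihydrogen phosphate (H₂PO₄⁻) > PhCOO⁻ > RS⁻ > methoxide > amide anion > methyl carbanion

hydrogen sulfate: pKₐ(H₂SO₄) ≈ -3 — conjugate base of a strong mineral acid
dihydrogen phosphate (H₂PO₄⁻): pKₐ(H₃PO₄) ≈ 2.1 — moderate base; biological leaving group after further activation
PhCOO⁻: pKₐ(C₆H₅COOH) ≈ 4.2
RS⁻: pKₐ(RSH (a thiol)) ≈ 10.5
methoxide: pKₐ(CH₃OH) ≈ 15.5
amide anion: pKₐ(NH₃) ≈ 38
methyl carbanion: pKₐ(CH₄) ≈ 48 — unstabilised carbanion; the worst conceivable leaving group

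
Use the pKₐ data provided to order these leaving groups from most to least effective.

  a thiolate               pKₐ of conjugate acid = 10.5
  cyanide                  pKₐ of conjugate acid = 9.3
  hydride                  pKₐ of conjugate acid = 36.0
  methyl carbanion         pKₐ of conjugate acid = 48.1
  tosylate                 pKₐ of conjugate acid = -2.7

tosylate > cyanide > a thiolate > hydride > methyl carbanion

Lower conjugate-acid pKₐ ⇒ weaker base ⇒ better leaving group.
Sorting by the given values: tosylate (-2.7), cyanide (9.3), a thiolate (10.5), hydride (36.0), methyl carbanion (48.1).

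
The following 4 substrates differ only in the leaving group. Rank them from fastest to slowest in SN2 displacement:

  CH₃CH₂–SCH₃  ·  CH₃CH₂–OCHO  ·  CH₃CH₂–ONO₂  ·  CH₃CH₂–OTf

CH₃CH₂–OTf > CH₃CH₂–ONO₂ > CH₃CH₂–OCHO > CH₃CH₂–SCH₃

Identical carbon frameworks mean the comparison reduces to leaving-group quality.
Rank by basicity of the departing species: weakest base leaves most easily.
CH₃CH₂–OTf loses OTf⁻: pKₐ(CF₃SO₃H (triflic acid)) ≈ -14
CH₃CH₂–ONO₂ loses NO₃⁻: pKₐ(HNO₃) ≈ -1.3
CH₃CH₂–OCHO loses HCOO⁻: pKₐ(HCOOH) ≈ 3.8
CH₃CH₂–SCH₃ loses RS⁻: pKₐ(RSH (a thiol)) ≈ 10.5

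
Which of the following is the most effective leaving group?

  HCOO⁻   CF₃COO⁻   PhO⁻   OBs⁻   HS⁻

OBs⁻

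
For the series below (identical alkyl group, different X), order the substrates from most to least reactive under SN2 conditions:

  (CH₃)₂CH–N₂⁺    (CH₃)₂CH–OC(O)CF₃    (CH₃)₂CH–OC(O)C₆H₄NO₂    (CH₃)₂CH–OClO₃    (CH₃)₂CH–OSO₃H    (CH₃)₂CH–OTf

The skeletons are identical, so relative rate is governed entirely by leaving-group ability.
Leaving-group ability tracks the stability of the departed species; conjugate-acid pKₐ is the usual yardstick (lower pKₐ → better LG).
(CH₃)₂CH–N₂⁺ loses N₂: no meaningful conjugate acid; N₂ departs as an exceptionally stable neutral molecule
(CH₃)₂CH–OTf loses OTf⁻: pKₐ(CF₃SO₃H (triflic acid)) ≈ -14
(CH₃)₂CH–OClO₃ loses ClO₄⁻: pKₐ(HClO₄) ≈ -10
(CH₃)₂CH–OSO₃H loses HSO₄⁻: pKₐ(H₂SO₄) ≈ -3
(CH₃)₂CH–OC(O)CF₃ loses CF₃COO⁻: pKₐ(CF₃COOH) ≈ 0.2
(CH₃)₂CH–OC(O)C₆H₄NO₂ loses p-O₂N–C₆H₄–COO⁻: pKₐ(p-nitrobenzoic acid) ≈ 3.4

(CH₃)₂CH–N₂⁺ > (CH₃)₂CH–OTf > (CH₃)₂CH–OClO₃ > (CH₃)₂CH–OSO₃H > (CH₃)₂CH–OC(O)CF₃ > (CH₃)₂CH–OC(O)C₆H₄NO₂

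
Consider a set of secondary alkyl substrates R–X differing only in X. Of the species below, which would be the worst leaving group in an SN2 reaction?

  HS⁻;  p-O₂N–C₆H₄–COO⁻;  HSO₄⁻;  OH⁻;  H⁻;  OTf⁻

H⁻

OTf⁻: pKₐ(CF₃SO₃H (triflic acid)) ≈ -14
HSO₄⁻: pKₐ(H₂SO₄) ≈ -3
p-O₂N–C₆H₄–COO⁻: pKₐ(p-nitrobenzoic acid) ≈ 3.4
HS⁻: pKₐ(H₂S) ≈ 7
OH⁻: pKₐ(H₂O) ≈ 15.7
H⁻: pKₐ(H₂) ≈ 36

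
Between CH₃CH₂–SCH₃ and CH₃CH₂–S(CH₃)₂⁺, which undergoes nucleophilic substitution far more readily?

From CH₃CH₂–SCH₃ the departing group would be RS⁻ (pKₐ(RSH (a thiol)) ≈ 10.5). Moderately basic; rarely leaves without activation.
From CH₃CH₂–S(CH₃)₂⁺ the leaving group is SR'₂ (pKₐ(R'₂SH⁺) ≈ -7). Neutral; leaves from a sulfonium salt (R–SR'₂⁺).
(In practice CH₃CH₂–S(CH₃)₂⁺ is made from CH₃CH₂–SCH₃ by S-methylation with CH₃I, allowing neutral dimethyl sulfide, rather than methanethiolate, to depart.)

CH₃CH₂–S(CH₃)₂⁺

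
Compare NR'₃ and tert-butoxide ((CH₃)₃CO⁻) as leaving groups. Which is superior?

NR'₃ is the better leaving group.
pKₐ(R'₃NH⁺) ≈ 10.7 versus pKₐ(t-BuOH) ≈ 18: NR'₃ is the much weaker base.
Neutral but still a fairly strong base; Hofmann-elimination LG.

NR'₃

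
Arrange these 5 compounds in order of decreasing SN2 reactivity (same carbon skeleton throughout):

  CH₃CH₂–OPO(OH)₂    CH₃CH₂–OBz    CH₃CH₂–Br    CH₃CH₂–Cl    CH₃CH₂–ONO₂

With the same alkyl group throughout, only the leaving group differentiates the rates.
A good leaving group is a weak base: the lower the pKₐ of its conjugate acid, the more readily it departs.
CH₃CH₂–Br loses Br⁻: pKₐ(HBr) ≈ -9
CH₃CH₂–Cl loses Cl⁻: pKₐ(HCl) ≈ -7
CH₃CH₂–ONO₂ loses NO₃⁻: pKₐ(HNO₃) ≈ -1.3
CH₃CH₂–OPO(OH)₂ loses H₂PO₄⁻: pKₐ(H₃PO₄) ≈ 2.1
CH₃CH₂–OBz loses PhCOO⁻: pKₐ(C₆H₅COOH) ≈ 4.2

CH₃CH₂–Br > CH₃CH₂–Cl > CH₃CH₂–ONO₂ > CH₃CH₂–OPO(OH)₂ > CH₃CH₂–OBz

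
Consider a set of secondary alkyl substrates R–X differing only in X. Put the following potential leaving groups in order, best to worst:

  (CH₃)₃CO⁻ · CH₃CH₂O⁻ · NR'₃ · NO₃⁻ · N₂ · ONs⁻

N₂: no meaningful conjugate acid; N₂ departs as an exceptionally stable neutral molecule
ONs⁻: pKₐ(p-O₂NC₆H₄SO₃H) ≈ -3.5
NO₃⁻: pKₐ(HNO₃) ≈ -1.3
NR'₃: pKₐ(R'₃NH⁺) ≈ 10.7
CH₃CH₂O⁻: pKₐ(CH₃CH₂OH) ≈ 16
(CH₃)₃CO⁻: pKₐ(t-BuOH) ≈ 18

N₂ > ONs⁻ > NO₃⁻ > NR'₃ > CH₃CH₂O⁻ > (CH₃)₃CO⁻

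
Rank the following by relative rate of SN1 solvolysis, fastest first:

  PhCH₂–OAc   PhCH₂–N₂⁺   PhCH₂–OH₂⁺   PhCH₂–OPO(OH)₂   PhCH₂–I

PhCH₂–N₂⁺ > PhCH₂–I > PhCH₂–OH₂⁺ > PhCH₂–OPO(OH)₂ > PhCH₂–OAc

Same R in every case — rank the leaving groups.
The more stable X⁻ (or X) is on its own — i.e. the weaker a base it is — the better a leaving group it makes.
PhCH₂–N₂⁺ loses N₂: no meaningful conjugate acid; N₂ departs as an exceptionally stable neutral molecule
PhCH₂–I loses I⁻: pKₐ(HI) ≈ -10
PhCH₂–OH₂⁺ loses H₂O: pKₐ(H₃O⁺) ≈ -1.7
PhCH₂–OPO(OH)₂ loses H₂PO₄⁻: pKₐ(H₃PO₄) ≈ 2.1
PhCH₂–OAc loses AcO⁻: pKₐ(CH₃COOH) ≈ 4.8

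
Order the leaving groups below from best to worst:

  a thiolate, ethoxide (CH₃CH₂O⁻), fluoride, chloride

Rank by basicity of the departing species: weakest base leaves most easily.
chloride: pKₐ(HCl) ≈ -7
fluoride: pKₐ(HF) ≈ 3.2
a thiolate: pKₐ(RSH (a thiol)) ≈ 10.5
ethoxide (CH₃CH₂O⁻): pKₐ(CH₃CH₂OH) ≈ 16

chloride > fluoride > a thiolate > ethoxide (CH₃CH₂O⁻)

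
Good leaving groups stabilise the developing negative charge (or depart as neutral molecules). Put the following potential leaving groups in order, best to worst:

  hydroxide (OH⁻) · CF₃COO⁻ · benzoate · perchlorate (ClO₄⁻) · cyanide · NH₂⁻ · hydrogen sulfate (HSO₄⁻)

perchlorate (ClO₄⁻) > hydrogen sulfate (HSO₄⁻) > CF₃COO⁻ > benzoate > cyanide > hydroxide (OH⁻) > NH₂⁻

perchlorate (ClO₄⁻): pKₐ(HClO₄) ≈ -10
hydrogen sulfate (HSO₄⁻): pKₐ(H₂SO₄) ≈ -3
CF₃COO⁻: pKₐ(CF₃COOH) ≈ 0.2
benzoate: pKₐ(C₆H₅COOH) ≈ 4.2
cyanide: pKₐ(HCN) ≈ 9.2 — sp carbon stabilises the charge somewhat, but still a poor LG
hydroxide (OH⁻): pKₐ(H₂O) ≈ 15.7 — strong base; essentially never leaves without prior activation
NH₂⁻: pKₐ(NH₃) ≈ 38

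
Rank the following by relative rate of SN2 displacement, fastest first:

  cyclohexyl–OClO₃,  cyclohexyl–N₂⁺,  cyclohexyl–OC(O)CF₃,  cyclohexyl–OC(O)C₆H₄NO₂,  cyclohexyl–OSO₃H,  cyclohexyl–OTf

With the same alkyl group throughout, only the leaving group differentiates the rates.
The more stable X⁻ (or X) is on its own — i.e. the weaker a base it is — the better a leaving group it makes.
cyclohexyl–N₂⁺ loses N₂: no meaningful conjugate acid; N₂ departs as an exceptionally stable neutral molecule
cyclohexyl–OTf loses OTf⁻: pKₐ(CF₃SO₃H (triflic acid)) ≈ -14
cyclohexyl–OClO₃ loses ClO₄⁻: pKₐ(HClO₄) ≈ -10
cyclohexyl–OSO₃H loses HSO₄⁻: pKₐ(H₂SO₄) ≈ -3
cyclohexyl–OC(O)CF₃ loses CF₃COO⁻: pKₐ(CF₃COOH) ≈ 0.2
cyclohexyl–OC(O)C₆H₄NO₂ loses p-O₂N–C₆H₄–COO⁻: pKₐ(p-nitrobenzoic acid) ≈ 3.4

cyclohexyl–N₂⁺ > cyclohexyl–OTf > cyclohexyl–OClO₃ > cyclohexyl–OSO₃H > cyclohexyl–OC(O)CF₃ > cyclohexyl–OC(O)C₆H₄NO₂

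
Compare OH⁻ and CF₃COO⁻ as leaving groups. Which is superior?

CF₃COO⁻ is the better leaving group.
pKₐ(CF₃COOH) ≈ 0.2 versus pKₐ(H₂O) ≈ 15.7: CF₃COO⁻ is the much weaker base.
Strongly electron-withdrawing CF₃ stabilises the carboxylate.

CF₃COO⁻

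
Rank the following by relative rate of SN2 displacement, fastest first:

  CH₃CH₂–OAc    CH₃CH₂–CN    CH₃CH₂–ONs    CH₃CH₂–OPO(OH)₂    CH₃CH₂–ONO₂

With the same alkyl group throughout, only the leaving group differentiates the rates.
The more stable X⁻ (or X) is on its own — i.e. the weaker a base it is — the better a leaving group it makes.
CH₃CH₂–ONs loses ONs⁻: pKₐ(p-O₂NC₆H₄SO₃H) ≈ -3.5
CH₃CH₂–ONO₂ loses NO₃⁻: pKₐ(HNO₃) ≈ -1.3
CH₃CH₂–OPO(OH)₂ loses H₂PO₄⁻: pKₐ(H₃PO₄) ≈ 2.1
CH₃CH₂–OAc loses AcO⁻: pKₐ(CH₃COOH) ≈ 4.8
CH₃CH₂–CN loses CN⁻: pKₐ(HCN) ≈ 9.2

CH₃CH₂–ONs > CH₃CH₂–ONO₂ > CH₃CH₂–OPO(OH)₂ > CH₃CH₂–OAc > CH₃CH₂–CN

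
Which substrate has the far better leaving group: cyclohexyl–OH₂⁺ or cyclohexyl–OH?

From cyclohexyl–OH the departing group would be OH⁻ (pKₐ(H₂O) ≈ 15.7). Strong base; essentially never leaves without prior activation.
From cyclohexyl–OH₂⁺ the leaving group is H₂O (pKₐ(H₃O⁺) ≈ -1.7). Neutral; leaves from a protonated alcohol (R–OH₂⁺).
(In practice cyclohexyl–OH₂⁺ is made from cyclohexyl–OH by protonation with strong acid, converting the leaving group from hydroxide to neutral water.)

cyclohexyl–OH₂⁺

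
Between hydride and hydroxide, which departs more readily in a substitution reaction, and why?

hydroxide

hydroxide is the better leaving group.
pKₐ(H₂O) ≈ 15.7 versus pKₐ(H₂) ≈ 36: hydroxide is the much weaker base.
Strong base; essentially never leaves without prior activation.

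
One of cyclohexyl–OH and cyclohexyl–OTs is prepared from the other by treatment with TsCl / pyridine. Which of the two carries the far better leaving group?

From cyclohexyl–OH the departing group would be OH⁻ (pKₐ(H₂O) ≈ 15.7). Strong base; essentially never leaves without prior activation.
From cyclohexyl–OTs the leaving group is OTs⁻ (pKₐ(p-CH₃C₆H₄SO₃H (TsOH)) ≈ -2.8). Resonance-delocalised arenesulfonate.
Treatment with TsCl / pyridine works by converting the hydroxyl into a tosylate, making cyclohexyl–OTs enormously more reactive.

cyclohexyl–OTs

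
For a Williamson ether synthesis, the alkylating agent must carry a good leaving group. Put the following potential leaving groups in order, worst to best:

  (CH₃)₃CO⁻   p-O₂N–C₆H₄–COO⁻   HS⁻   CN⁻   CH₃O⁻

(CH₃)₃CO⁻ < CH₃O⁻ < CN⁻ < HS⁻ < p-O₂N–C₆H₄–COO⁻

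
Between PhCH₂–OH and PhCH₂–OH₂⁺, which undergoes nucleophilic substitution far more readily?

PhCH₂–OH₂⁺

From PhCH₂–OH the departing group would be OH⁻ (pKₐ(H₂O) ≈ 15.7). Strong base; essentially never leaves without prior activation.
From PhCH₂–OH₂⁺ the leaving group is H₂O (pKₐ(H₃O⁺) ≈ -1.7). Neutral; leaves from a protonated alcohol (R–OH₂⁺).
(In practice PhCH₂–OH₂⁺ is made from PhCH₂–OH by protonation with strong acid, converting the leaving group from hydroxide to neutral water.)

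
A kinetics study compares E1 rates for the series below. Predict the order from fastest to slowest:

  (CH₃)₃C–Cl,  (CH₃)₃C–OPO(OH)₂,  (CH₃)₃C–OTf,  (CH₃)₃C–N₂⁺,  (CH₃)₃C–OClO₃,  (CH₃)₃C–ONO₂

Identical carbon frameworks mean the comparison reduces to leaving-group quality.
The more stable X⁻ (or X) is on its own — i.e. the weaker a base it is — the better a leaving group it makes.
(CH₃)₃C–N₂⁺ loses N₂: no meaningful conjugate acid; N₂ departs as an exceptionally stable neutral molecule
(CH₃)₃C–OTf loses OTf⁻: pKₐ(CF₃SO₃H (triflic acid)) ≈ -14
(CH₃)₃C–OClO₃ loses ClO₄⁻: pKₐ(HClO₄) ≈ -10
(CH₃)₃C–Cl loses Cl⁻: pKₐ(HCl) ≈ -7
(CH₃)₃C–ONO₂ loses NO₃⁻: pKₐ(HNO₃) ≈ -1.3
(CH₃)₃C–OPO(OH)₂ loses H₂PO₄⁻: pKₐ(H₃PO₄) ≈ 2.1

(CH₃)₃C–N₂⁺ > (CH₃)₃C–OTf > (CH₃)₃C–OClO₃ > (CH₃)₃C–Cl > (CH₃)₃C–ONO₂ > (CH₃)₃C–OPO(OH)₂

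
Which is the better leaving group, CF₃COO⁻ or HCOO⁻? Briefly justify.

CF₃COO⁻ is the better leaving group.
pKₐ(CF₃COOH) ≈ 0.2 versus pKₐ(HCOOH) ≈ 3.8: CF₃COO⁻ is the much weaker base.
Strongly electron-withdrawing CF₃ stabilises the carboxylate.

CF₃COO⁻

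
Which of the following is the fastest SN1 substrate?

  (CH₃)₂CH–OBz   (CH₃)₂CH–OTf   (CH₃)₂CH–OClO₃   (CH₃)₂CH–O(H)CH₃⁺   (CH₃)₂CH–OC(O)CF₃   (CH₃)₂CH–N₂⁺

The skeletons are identical, so relative rate is governed entirely by leaving-group ability.
Leaving-group ability tracks the stability of the departed species; conjugate-acid pKₐ is the usual yardstick (lower pKₐ → better LG).
(CH₃)₂CH–N₂⁺ loses N₂: no meaningful conjugate acid; N₂ departs as an exceptionally stable neutral molecule
(CH₃)₂CH–OTf loses OTf⁻: pKₐ(CF₃SO₃H (triflic acid)) ≈ -14
(CH₃)₂CH–OClO₃ loses ClO₄⁻: pKₐ(HClO₄) ≈ -10
(CH₃)₂CH–O(H)CH₃⁺ loses R'OH: pKₐ(R'OH₂⁺) ≈ -2.4
(CH₃)₂CH–OC(O)CF₃ loses CF₃COO⁻: pKₐ(CF₃COOH) ≈ 0.2
(CH₃)₂CH–OBz loses PhCOO⁻: pKₐ(C₆H₅COOH) ≈ 4.2

(CH₃)₂CH–N₂⁺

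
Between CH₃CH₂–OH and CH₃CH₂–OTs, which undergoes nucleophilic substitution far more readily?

From CH₃CH₂–OH the departing group would be OH⁻ (pKₐ(H₂O) ≈ 15.7). Strong base; essentially never leaves without prior activation.
From CH₃CH₂–OTs the leaving group is OTs⁻ (pKₐ(p-CH₃C₆H₄SO₃H (TsOH)) ≈ -2.8). Resonance-delocalised arenesulfonate.
(In practice CH₃CH₂–OTs is made from CH₃CH₂–OH by treatment with TsCl / pyridine, converting the hydroxyl into a tosylate.)

CH₃CH₂–OTs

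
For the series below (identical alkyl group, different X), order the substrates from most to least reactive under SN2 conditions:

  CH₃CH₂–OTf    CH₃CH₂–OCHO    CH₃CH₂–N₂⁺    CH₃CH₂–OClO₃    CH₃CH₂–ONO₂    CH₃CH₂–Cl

Same R in every case — rank the leaving groups.
Leaving-group ability tracks the stability of the departed species; conjugate-acid pKₐ is the usual yardstick (lower pKₐ → better LG).
CH₃CH₂–N₂⁺ loses N₂: no meaningful conjugate acid; N₂ departs as an exceptionally stable neutral molecule
CH₃CH₂–OTf loses OTf⁻: pKₐ(CF₃SO₃H (triflic acid)) ≈ -14
CH₃CH₂–OClO₃ loses ClO₄⁻: pKₐ(HClO₄) ≈ -10
CH₃CH₂–Cl loses Cl⁻: pKₐ(HCl) ≈ -7
CH₃CH₂–ONO₂ loses NO₃⁻: pKₐ(HNO₃) ≈ -1.3
CH₃CH₂–OCHO loses HCOO⁻: pKₐ(HCOOH) ≈ 3.8

CH₃CH₂–N₂⁺ > CH₃CH₂–OTf > CH₃CH₂–OClO₃ > CH₃CH₂–Cl > CH₃CH₂–ONO₂ > CH₃CH₂–OCHO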